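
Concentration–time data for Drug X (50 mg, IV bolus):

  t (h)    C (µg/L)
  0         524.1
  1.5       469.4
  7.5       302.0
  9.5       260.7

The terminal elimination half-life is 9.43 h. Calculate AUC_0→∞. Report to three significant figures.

Trapezoidal AUC_0→9.5:
  [0→1.5]: (524.1+469.4)/2 × 1.5 = 745.125
  [1.5→7.5]: (469.4+302.0)/2 × 6 = 2314.2
  [7.5→9.5]: (302.0+260.7)/2 × 2 = 562.7
  Sum = 3622.025 µg/L·h
k_e = ln2 / t½ = 0.693147 / 9.43 = 0.0735 h^-1
Extrapolated tail: C_last / k_e = 260.7 / 0.0735 = 3546.939
AUC_0→∞ = 3622.025 + 3546.939 = 7168.964 µg/L·h

AUC = 7170 µg/L·h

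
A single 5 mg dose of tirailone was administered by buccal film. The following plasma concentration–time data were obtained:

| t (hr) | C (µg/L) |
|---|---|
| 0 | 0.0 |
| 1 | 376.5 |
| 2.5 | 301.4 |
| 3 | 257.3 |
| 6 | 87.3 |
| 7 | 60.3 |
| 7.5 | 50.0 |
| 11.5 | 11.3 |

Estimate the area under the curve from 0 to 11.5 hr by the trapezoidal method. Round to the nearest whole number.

Trapezoidal AUC_0→11.5:
  [0→1]: (0.0+376.5)/2 × 1 = 188.25
  [1→2.5]: (376.5+301.4)/2 × 1.5 = 508.425
  [2.5→3]: (301.4+257.3)/2 × 0.5 = 139.675
  [3→6]: (257.3+87.3)/2 × 3 = 516.9
  [6→7]: (87.3+60.3)/2 × 1 = 73.8
  [7→7.5]: (60.3+50.0)/2 × 0.5 = 27.575
  [7.5→11.5]: (50.0+11.3)/2 × 4 = 122.6
  Sum = 1577.225 µg/L·hr

AUC = 1577 µg/L·hr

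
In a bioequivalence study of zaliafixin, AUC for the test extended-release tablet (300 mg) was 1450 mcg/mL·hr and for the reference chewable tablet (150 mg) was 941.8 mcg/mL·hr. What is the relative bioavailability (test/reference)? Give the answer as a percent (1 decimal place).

F_rel = (AUC_test/D_test) / (AUC_ref/D_ref)
      = (1450/300) / (941.8/150)
      = 4.83333 / 6.27867 = 0.7698 = 76.98%

F_rel = 77.0%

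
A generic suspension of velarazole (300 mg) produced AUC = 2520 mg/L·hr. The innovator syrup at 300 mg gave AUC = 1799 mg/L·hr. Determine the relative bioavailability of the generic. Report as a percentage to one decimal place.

F_rel = 140.1%

F_rel = (AUC_test/D_test) / (AUC_ref/D_ref)
      = (2520/300) / (1799/300)
      = 8.4 / 5.99667 = 1.4008 = 140.08%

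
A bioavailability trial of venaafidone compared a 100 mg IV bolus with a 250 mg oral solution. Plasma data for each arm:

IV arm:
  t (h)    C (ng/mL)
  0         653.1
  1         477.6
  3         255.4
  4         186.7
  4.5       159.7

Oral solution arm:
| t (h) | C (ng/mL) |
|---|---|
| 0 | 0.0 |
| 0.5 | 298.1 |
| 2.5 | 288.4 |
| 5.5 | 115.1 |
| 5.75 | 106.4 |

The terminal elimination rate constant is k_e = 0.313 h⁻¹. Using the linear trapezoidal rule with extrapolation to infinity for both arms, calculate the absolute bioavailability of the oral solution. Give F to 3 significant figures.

F = 0.309

Trapezoidal AUC_0→4.5 (IV):
  [0→1]: (653.1+477.6)/2 × 1 = 565.35
  [1→3]: (477.6+255.4)/2 × 2 = 733.0
  [3→4]: (255.4+186.7)/2 × 1 = 221.05
  [4→4.5]: (186.7+159.7)/2 × 0.5 = 86.6
  Sum = 1606.0 ng/mL·h
IV tail: 159.7/0.313 = 510.224; AUC_iv,0→∞ = 1606.0 + 510.224 = 2116.224 ng/mL·h
Trapezoidal AUC_0→5.75 (oral solution):
  [0→0.5]: (0.0+298.1)/2 × 0.5 = 74.525
  [0.5→2.5]: (298.1+288.4)/2 × 2 = 586.5
  [2.5→5.5]: (288.4+115.1)/2 × 3 = 605.25
  [5.5→5.75]: (115.1+106.4)/2 × 0.25 = 27.6875
  Sum = 1293.9625 ng/mL·h
oral solution tail: 106.4/0.313 = 339.936; AUC_ev,0→∞ = 1293.9625 + 339.936 = 1633.8985 ng/mL·h
F = (AUC_ev/D_ev)/(AUC_iv/D_iv) = (1633.8985/250)/(2116.224/100) = 6.535594/21.16224 = 0.3088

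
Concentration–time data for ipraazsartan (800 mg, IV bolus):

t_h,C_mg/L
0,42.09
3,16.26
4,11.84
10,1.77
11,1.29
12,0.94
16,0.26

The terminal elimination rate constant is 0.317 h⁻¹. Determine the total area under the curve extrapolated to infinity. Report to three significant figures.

AUC = 148 mg/L·h

Trapezoidal AUC_0→16:
  [0→3]: (42.09+16.26)/2 × 3 = 87.525
  [3→4]: (16.26+11.84)/2 × 1 = 14.05
  [4→10]: (11.84+1.77)/2 × 6 = 40.83
  [10→11]: (1.77+1.29)/2 × 1 = 1.53
  [11→12]: (1.29+0.94)/2 × 1 = 1.115
  [12→16]: (0.94+0.26)/2 × 4 = 2.4
  Sum = 147.45 mg/L·h
Extrapolated tail: C_last / k_e = 0.26 / 0.317 = 0.820
AUC_0→∞ = 147.45 + 0.820 = 148.27 mg/L·h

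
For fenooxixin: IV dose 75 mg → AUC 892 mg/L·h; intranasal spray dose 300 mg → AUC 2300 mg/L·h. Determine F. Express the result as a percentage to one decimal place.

F = 64.5%

F = (AUC_ev / D_ev) / (AUC_iv / D_iv)
  = (2300/300) / (892/75)
  = 7.66667 / 11.8933 = 0.6446
  = 64.46%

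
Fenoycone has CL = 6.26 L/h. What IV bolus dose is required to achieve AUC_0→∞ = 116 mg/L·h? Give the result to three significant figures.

Dose = 726 mg

Dose_iv = CL × AUC_0→∞
     = 6.26 × 116 = 726.16 mg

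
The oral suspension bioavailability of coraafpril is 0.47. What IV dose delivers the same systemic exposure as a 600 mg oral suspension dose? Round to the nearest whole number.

D_iv = 282 mg

Systemic exposure from an extravascular dose = F × D_ev, so the equivalent IV dose is F × D_ev.
D_iv = F × D_ev = 0.47 × 600 = 282 mg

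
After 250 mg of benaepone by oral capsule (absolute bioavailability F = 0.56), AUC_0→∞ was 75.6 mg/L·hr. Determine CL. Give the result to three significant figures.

CL = F × Dose / AUC_0→∞
   = 0.56 × 250 / 75.6 = 1.85185 L/hr

CL = 1.85 L/hr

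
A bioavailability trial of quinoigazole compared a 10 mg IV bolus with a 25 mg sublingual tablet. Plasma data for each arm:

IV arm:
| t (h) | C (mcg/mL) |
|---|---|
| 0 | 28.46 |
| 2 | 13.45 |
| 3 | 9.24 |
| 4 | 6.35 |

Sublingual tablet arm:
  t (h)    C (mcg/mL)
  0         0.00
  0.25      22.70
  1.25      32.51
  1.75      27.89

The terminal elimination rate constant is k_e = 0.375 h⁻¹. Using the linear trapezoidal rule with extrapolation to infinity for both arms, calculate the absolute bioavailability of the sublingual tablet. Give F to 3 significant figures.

Trapezoidal AUC_0→4 (IV):
  [0→2]: (28.46+13.45)/2 × 2 = 41.91
  [2→3]: (13.45+9.24)/2 × 1 = 11.345
  [3→4]: (9.24+6.35)/2 × 1 = 7.795
  Sum = 61.05 mcg/mL·h
IV tail: 6.35/0.375 = 16.933; AUC_iv,0→∞ = 61.05 + 16.933 = 77.983 mcg/mL·h
Trapezoidal AUC_0→1.75 (sublingual tablet):
  [0→0.25]: (0.00+22.70)/2 × 0.25 = 2.8375
  [0.25→1.25]: (22.70+32.51)/2 × 1 = 27.605
  [1.25→1.75]: (32.51+27.89)/2 × 0.5 = 15.1
  Sum = 45.5425 mcg/mL·h
sublingual tablet tail: 27.89/0.375 = 74.373; AUC_ev,0→∞ = 45.5425 + 74.373 = 119.9155 mcg/mL·h
F = (AUC_ev/D_ev)/(AUC_iv/D_iv) = (119.9155/25)/(77.983/10) = 4.79662/7.7983 = 0.6151

F = 0.615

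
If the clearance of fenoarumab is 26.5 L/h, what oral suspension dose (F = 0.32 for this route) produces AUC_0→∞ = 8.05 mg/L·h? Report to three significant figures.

Dose = 667 mg

Dose = CL × AUC_0→∞ / F
     = 26.5 × 8.05 / 0.32 = 666.641 mg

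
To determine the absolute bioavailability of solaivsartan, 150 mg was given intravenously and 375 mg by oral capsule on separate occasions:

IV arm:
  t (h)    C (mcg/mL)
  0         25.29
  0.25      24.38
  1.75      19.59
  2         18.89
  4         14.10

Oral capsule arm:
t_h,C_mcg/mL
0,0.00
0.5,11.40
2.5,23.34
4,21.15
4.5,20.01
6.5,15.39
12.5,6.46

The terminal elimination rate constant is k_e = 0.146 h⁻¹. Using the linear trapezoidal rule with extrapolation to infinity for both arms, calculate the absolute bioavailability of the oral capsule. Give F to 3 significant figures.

Trapezoidal AUC_0→4 (IV):
  [0→0.25]: (25.29+24.38)/2 × 0.25 = 6.20875
  [0.25→1.75]: (24.38+19.59)/2 × 1.5 = 32.9775
  [1.75→2]: (19.59+18.89)/2 × 0.25 = 4.81
  [2→4]: (18.89+14.10)/2 × 2 = 32.99
  Sum = 76.98625 mcg/mL·h
IV tail: 14.10/0.146 = 96.575; AUC_iv,0→∞ = 76.98625 + 96.575 = 173.56125 mcg/mL·h
Trapezoidal AUC_0→12.5 (oral capsule):
  [0→0.5]: (0.00+11.40)/2 × 0.5 = 2.85
  [0.5→2.5]: (11.40+23.34)/2 × 2 = 34.74
  [2.5→4]: (23.34+21.15)/2 × 1.5 = 33.3675
  [4→4.5]: (21.15+20.01)/2 × 0.5 = 10.29
  [4.5→6.5]: (20.01+15.39)/2 × 2 = 35.4
  [6.5→12.5]: (15.39+6.46)/2 × 6 = 65.55
  Sum = 182.1975 mcg/mL·h
oral capsule tail: 6.46/0.146 = 44.247; AUC_ev,0→∞ = 182.1975 + 44.247 = 226.4445 mcg/mL·h
F = (AUC_ev/D_ev)/(AUC_iv/D_iv) = (226.4445/375)/(173.56125/150) = 0.603852/1.157075 = 0.5219

F = 0.522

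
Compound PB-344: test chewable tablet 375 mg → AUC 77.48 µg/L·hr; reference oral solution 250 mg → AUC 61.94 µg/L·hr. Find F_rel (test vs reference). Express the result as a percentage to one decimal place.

F_rel = 83.4%

F_rel = (AUC_test/D_test) / (AUC_ref/D_ref)
      = (77.48/375) / (61.94/250)
      = 0.206613 / 0.24776 = 0.8339 = 83.39%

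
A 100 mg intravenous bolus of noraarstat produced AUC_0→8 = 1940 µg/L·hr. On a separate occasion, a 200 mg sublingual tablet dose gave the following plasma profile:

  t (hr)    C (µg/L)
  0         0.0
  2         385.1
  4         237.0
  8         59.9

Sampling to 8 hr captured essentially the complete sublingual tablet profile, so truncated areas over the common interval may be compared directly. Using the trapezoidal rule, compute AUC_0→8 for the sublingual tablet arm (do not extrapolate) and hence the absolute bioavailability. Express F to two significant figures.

F = 0.41

Trapezoidal AUC_0→8 (sublingual tablet):
  [0→2]: (0.0+385.1)/2 × 2 = 385.1
  [2→4]: (385.1+237.0)/2 × 2 = 622.1
  [4→8]: (237.0+59.9)/2 × 4 = 593.8
  Sum = 1601.0 µg/L·hr
F = (AUC_ev/D_ev)/(AUC_iv/D_iv) = (1601.0/200)/(1940/100) = 8.005/19.4 = 0.4126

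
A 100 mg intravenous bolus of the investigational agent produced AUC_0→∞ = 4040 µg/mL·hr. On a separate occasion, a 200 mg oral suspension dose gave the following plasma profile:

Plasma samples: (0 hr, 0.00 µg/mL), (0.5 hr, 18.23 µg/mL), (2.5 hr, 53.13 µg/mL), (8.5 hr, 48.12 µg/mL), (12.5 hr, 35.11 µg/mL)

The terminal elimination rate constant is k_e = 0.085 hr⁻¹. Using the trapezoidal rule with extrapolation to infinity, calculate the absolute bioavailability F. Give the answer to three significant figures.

F = 0.119

Trapezoidal AUC_0→12.5 (oral suspension):
  [0→0.5]: (0.00+18.23)/2 × 0.5 = 4.5575
  [0.5→2.5]: (18.23+53.13)/2 × 2 = 71.36
  [2.5→8.5]: (53.13+48.12)/2 × 6 = 303.75
  [8.5→12.5]: (48.12+35.11)/2 × 4 = 166.46
  Sum = 546.1275 µg/mL·hr
Tail: C_last/k_e = 35.11/0.085 = 413.059
AUC_0→∞ (oral suspension) = 546.1275 + 413.059 = 959.1865 µg/mL·hr
F = (AUC_ev/D_ev)/(AUC_iv/D_iv) = (959.1865/200)/(4040/100) = 4.7959325/40.4 = 0.1187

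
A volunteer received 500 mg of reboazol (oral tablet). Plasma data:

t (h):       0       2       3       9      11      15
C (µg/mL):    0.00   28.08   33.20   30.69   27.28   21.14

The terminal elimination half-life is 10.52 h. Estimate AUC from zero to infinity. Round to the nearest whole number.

Trapezoidal AUC_0→15:
  [0→2]: (0.00+28.08)/2 × 2 = 28.08
  [2→3]: (28.08+33.20)/2 × 1 = 30.64
  [3→9]: (33.20+30.69)/2 × 6 = 191.67
  [9→11]: (30.69+27.28)/2 × 2 = 57.97
  [11→15]: (27.28+21.14)/2 × 4 = 96.84
  Sum = 405.2 µg/mL·h
k_e = ln2 / t½ = 0.693147 / 10.52 = 0.0659 h^-1
Extrapolated tail: C_last / k_e = 21.14 / 0.0659 = 320.789
AUC_0→∞ = 405.2 + 320.789 = 725.989 µg/mL·h

AUC = 726 µg/mL·h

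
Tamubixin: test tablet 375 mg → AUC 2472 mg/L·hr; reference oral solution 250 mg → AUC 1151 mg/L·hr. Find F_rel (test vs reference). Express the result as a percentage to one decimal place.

F_rel = (AUC_test/D_test) / (AUC_ref/D_ref)
      = (2472/375) / (1151/250)
      = 6.592 / 4.604 = 1.4318 = 143.18%

F_rel = 143.2%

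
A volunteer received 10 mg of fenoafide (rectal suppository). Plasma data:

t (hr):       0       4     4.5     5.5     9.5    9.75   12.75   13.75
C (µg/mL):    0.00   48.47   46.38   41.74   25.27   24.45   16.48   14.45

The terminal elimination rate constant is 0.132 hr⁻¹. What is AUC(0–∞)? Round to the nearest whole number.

AUC = 491 µg/mL·hr

Trapezoidal AUC_0→13.75:
  [0→4]: (0.00+48.47)/2 × 4 = 96.94
  [4→4.5]: (48.47+46.38)/2 × 0.5 = 23.7125
  [4.5→5.5]: (46.38+41.74)/2 × 1 = 44.06
  [5.5→9.5]: (41.74+25.27)/2 × 4 = 134.02
  [9.5→9.75]: (25.27+24.45)/2 × 0.25 = 6.215
  [9.75→12.75]: (24.45+16.48)/2 × 3 = 61.395
  [12.75→13.75]: (16.48+14.45)/2 × 1 = 15.465
  Sum = 381.8075 µg/mL·hr
Extrapolated tail: C_last / k_e = 14.45 / 0.132 = 109.470
AUC_0→∞ = 381.8075 + 109.470 = 491.2775 µg/mL·hr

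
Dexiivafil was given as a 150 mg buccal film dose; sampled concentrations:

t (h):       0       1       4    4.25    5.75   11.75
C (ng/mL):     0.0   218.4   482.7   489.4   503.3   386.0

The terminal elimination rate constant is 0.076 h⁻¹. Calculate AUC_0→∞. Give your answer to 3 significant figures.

Trapezoidal AUC_0→11.75:
  [0→1]: (0.0+218.4)/2 × 1 = 109.2
  [1→4]: (218.4+482.7)/2 × 3 = 1051.65
  [4→4.25]: (482.7+489.4)/2 × 0.25 = 121.5125
  [4.25→5.75]: (489.4+503.3)/2 × 1.5 = 744.525
  [5.75→11.75]: (503.3+386.0)/2 × 6 = 2667.9
  Sum = 4694.7875 ng/mL·h
Extrapolated tail: C_last / k_e = 386.0 / 0.076 = 5078.947
AUC_0→∞ = 4694.7875 + 5078.947 = 9773.7345 ng/mL·h

AUC = 9770 ng/mL·h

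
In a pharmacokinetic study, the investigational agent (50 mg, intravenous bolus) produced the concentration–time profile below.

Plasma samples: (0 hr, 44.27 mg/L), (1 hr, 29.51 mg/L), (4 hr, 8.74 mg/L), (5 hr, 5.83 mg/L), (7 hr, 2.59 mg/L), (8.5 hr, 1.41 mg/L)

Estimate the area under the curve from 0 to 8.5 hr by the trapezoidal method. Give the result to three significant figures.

AUC = 113 mg/L·hr

Trapezoidal AUC_0→8.5:
  [0→1]: (44.27+29.51)/2 × 1 = 36.89
  [1→4]: (29.51+8.74)/2 × 3 = 57.375
  [4→5]: (8.74+5.83)/2 × 1 = 7.285
  [5→7]: (5.83+2.59)/2 × 2 = 8.42
  [7→8.5]: (2.59+1.41)/2 × 1.5 = 3.0
  Sum = 112.97 mg/L·hr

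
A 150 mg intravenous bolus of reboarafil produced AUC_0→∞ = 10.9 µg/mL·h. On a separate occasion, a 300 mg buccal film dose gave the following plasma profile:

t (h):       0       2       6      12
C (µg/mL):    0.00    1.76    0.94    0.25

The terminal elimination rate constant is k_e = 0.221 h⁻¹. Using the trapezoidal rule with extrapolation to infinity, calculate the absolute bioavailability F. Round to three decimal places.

Trapezoidal AUC_0→12 (buccal film):
  [0→2]: (0.00+1.76)/2 × 2 = 1.76
  [2→6]: (1.76+0.94)/2 × 4 = 5.4
  [6→12]: (0.94+0.25)/2 × 6 = 3.57
  Sum = 10.73 µg/mL·h
Tail: C_last/k_e = 0.25/0.221 = 1.131
AUC_0→∞ (buccal film) = 10.73 + 1.131 = 11.861 µg/mL·h
F = (AUC_ev/D_ev)/(AUC_iv/D_iv) = (11.861/300)/(10.9/150) = 0.0395367/0.0726667 = 0.5441

F = 0.544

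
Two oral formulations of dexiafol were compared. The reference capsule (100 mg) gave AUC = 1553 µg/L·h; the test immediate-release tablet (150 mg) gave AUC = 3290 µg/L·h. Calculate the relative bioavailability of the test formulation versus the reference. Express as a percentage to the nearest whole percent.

F_rel = (AUC_test/D_test) / (AUC_ref/D_ref)
      = (3290/150) / (1553/100)
      = 21.9333 / 15.53 = 1.4123 = 141.23%

F_rel = 141%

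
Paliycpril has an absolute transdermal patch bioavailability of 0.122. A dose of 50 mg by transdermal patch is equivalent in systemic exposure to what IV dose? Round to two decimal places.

D_iv = 6.10 mg

Systemic exposure from an extravascular dose = F × D_ev, so the equivalent IV dose is F × D_ev.
D_iv = F × D_ev = 0.122 × 50 = 6.1 mg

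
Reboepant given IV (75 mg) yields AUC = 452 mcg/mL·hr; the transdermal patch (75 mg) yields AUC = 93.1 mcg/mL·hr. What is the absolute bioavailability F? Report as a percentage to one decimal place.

F = (AUC_ev / D_ev) / (AUC_iv / D_iv)
  = (93.1/75) / (452/75)
  = 1.24133 / 6.02667 = 0.2060
  = 20.60%

F = 20.6%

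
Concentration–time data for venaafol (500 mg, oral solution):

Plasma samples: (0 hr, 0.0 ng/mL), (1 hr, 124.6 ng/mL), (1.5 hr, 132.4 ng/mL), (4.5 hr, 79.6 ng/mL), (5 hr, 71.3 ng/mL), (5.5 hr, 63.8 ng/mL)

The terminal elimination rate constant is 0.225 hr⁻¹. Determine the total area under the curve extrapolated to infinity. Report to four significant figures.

AUC = 799.6 ng/mL·hr

Trapezoidal AUC_0→5.5:
  [0→1]: (0.0+124.6)/2 × 1 = 62.3
  [1→1.5]: (124.6+132.4)/2 × 0.5 = 64.25
  [1.5→4.5]: (132.4+79.6)/2 × 3 = 318.0
  [4.5→5]: (79.6+71.3)/2 × 0.5 = 37.725
  [5→5.5]: (71.3+63.8)/2 × 0.5 = 33.775
  Sum = 516.05 ng/mL·hr
Extrapolated tail: C_last / k_e = 63.8 / 0.225 = 283.556
AUC_0→∞ = 516.05 + 283.556 = 799.606 ng/mL·hr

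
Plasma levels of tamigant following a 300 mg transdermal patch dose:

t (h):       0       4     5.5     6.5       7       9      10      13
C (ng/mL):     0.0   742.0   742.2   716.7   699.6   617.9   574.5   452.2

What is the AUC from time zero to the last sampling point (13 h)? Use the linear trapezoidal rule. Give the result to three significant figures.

AUC = 7130 ng/mL·h

Trapezoidal AUC_0→13:
  [0→4]: (0.0+742.0)/2 × 4 = 1484.0
  [4→5.5]: (742.0+742.2)/2 × 1.5 = 1113.15
  [5.5→6.5]: (742.2+716.7)/2 × 1 = 729.45
  [6.5→7]: (716.7+699.6)/2 × 0.5 = 354.075
  [7→9]: (699.6+617.9)/2 × 2 = 1317.5
  [9→10]: (617.9+574.5)/2 × 1 = 596.2
  [10→13]: (574.5+452.2)/2 × 3 = 1540.05
  Sum = 7134.425 ng/mL·h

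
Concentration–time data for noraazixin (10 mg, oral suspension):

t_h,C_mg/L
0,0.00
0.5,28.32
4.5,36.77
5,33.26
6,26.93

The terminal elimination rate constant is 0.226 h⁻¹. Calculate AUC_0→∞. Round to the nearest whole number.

Trapezoidal AUC_0→6:
  [0→0.5]: (0.00+28.32)/2 × 0.5 = 7.08
  [0.5→4.5]: (28.32+36.77)/2 × 4 = 130.18
  [4.5→5]: (36.77+33.26)/2 × 0.5 = 17.5075
  [5→6]: (33.26+26.93)/2 × 1 = 30.095
  Sum = 184.8625 mg/L·h
Extrapolated tail: C_last / k_e = 26.93 / 0.226 = 119.159
AUC_0→∞ = 184.8625 + 119.159 = 304.0215 mg/L·h

AUC = 304 mg/L·h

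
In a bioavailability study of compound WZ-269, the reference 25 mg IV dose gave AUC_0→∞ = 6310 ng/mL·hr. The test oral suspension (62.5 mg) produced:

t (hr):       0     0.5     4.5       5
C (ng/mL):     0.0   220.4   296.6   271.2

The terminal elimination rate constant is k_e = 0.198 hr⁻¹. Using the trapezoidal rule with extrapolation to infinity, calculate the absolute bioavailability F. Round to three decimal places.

F = 0.165

Trapezoidal AUC_0→5 (oral suspension):
  [0→0.5]: (0.0+220.4)/2 × 0.5 = 55.1
  [0.5→4.5]: (220.4+296.6)/2 × 4 = 1034.0
  [4.5→5]: (296.6+271.2)/2 × 0.5 = 141.95
  Sum = 1231.05 ng/mL·hr
Tail: C_last/k_e = 271.2/0.198 = 1369.697
AUC_0→∞ (oral suspension) = 1231.05 + 1369.697 = 2600.747 ng/mL·hr
F = (AUC_ev/D_ev)/(AUC_iv/D_iv) = (2600.747/62.5)/(6310/25) = 41.611952/252.4 = 0.1649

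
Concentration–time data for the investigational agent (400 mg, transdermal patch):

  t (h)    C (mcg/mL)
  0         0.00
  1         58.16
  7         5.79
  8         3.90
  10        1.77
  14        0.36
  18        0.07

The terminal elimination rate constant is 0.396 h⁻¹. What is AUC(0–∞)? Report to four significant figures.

Trapezoidal AUC_0→18:
  [0→1]: (0.00+58.16)/2 × 1 = 29.08
  [1→7]: (58.16+5.79)/2 × 6 = 191.85
  [7→8]: (5.79+3.90)/2 × 1 = 4.845
  [8→10]: (3.90+1.77)/2 × 2 = 5.67
  [10→14]: (1.77+0.36)/2 × 4 = 4.26
  [14→18]: (0.36+0.07)/2 × 4 = 0.86
  Sum = 236.565 mcg/mL·h
Extrapolated tail: C_last / k_e = 0.07 / 0.396 = 0.177
AUC_0→∞ = 236.565 + 0.177 = 236.742 mcg/mL·h

AUC = 236.7 mcg/mL·h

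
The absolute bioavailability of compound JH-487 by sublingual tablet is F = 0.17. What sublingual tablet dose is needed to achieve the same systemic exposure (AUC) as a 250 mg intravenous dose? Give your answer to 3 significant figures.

D_sublingual = 1470 mg

For equal systemic exposure: F × D_ev = D_iv
D_ev = D_iv / F = 250 / 0.17 = 1470.59 mg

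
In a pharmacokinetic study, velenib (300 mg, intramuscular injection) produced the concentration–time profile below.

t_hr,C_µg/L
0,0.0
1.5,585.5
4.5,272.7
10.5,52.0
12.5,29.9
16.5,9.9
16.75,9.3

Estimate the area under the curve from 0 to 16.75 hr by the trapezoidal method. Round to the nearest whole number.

Trapezoidal AUC_0→16.75:
  [0→1.5]: (0.0+585.5)/2 × 1.5 = 439.125
  [1.5→4.5]: (585.5+272.7)/2 × 3 = 1287.3
  [4.5→10.5]: (272.7+52.0)/2 × 6 = 974.1
  [10.5→12.5]: (52.0+29.9)/2 × 2 = 81.9
  [12.5→16.5]: (29.9+9.9)/2 × 4 = 79.6
  [16.5→16.75]: (9.9+9.3)/2 × 0.25 = 2.4
  Sum = 2864.425 µg/L·hr

AUC = 2864 µg/L·hr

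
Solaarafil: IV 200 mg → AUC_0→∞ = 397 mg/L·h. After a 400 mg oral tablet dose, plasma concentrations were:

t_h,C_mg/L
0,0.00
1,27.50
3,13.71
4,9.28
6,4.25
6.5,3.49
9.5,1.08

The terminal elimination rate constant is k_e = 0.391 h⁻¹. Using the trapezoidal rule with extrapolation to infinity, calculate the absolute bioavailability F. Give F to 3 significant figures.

F = 0.115

Trapezoidal AUC_0→9.5 (oral tablet):
  [0→1]: (0.00+27.50)/2 × 1 = 13.75
  [1→3]: (27.50+13.71)/2 × 2 = 41.21
  [3→4]: (13.71+9.28)/2 × 1 = 11.495
  [4→6]: (9.28+4.25)/2 × 2 = 13.53
  [6→6.5]: (4.25+3.49)/2 × 0.5 = 1.935
  [6.5→9.5]: (3.49+1.08)/2 × 3 = 6.855
  Sum = 88.775 mg/L·h
Tail: C_last/k_e = 1.08/0.391 = 2.762
AUC_0→∞ (oral tablet) = 88.775 + 2.762 = 91.537 mg/L·h
F = (AUC_ev/D_ev)/(AUC_iv/D_iv) = (91.537/400)/(397/200) = 0.2288425/1.985 = 0.1153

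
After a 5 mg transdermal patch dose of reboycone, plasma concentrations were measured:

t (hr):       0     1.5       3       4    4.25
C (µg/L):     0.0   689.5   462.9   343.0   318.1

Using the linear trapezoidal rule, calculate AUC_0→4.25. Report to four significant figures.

AUC = 1867 µg/L·hr

Trapezoidal AUC_0→4.25:
  [0→1.5]: (0.0+689.5)/2 × 1.5 = 517.125
  [1.5→3]: (689.5+462.9)/2 × 1.5 = 864.3
  [3→4]: (462.9+343.0)/2 × 1 = 402.95
  [4→4.25]: (343.0+318.1)/2 × 0.25 = 82.6375
  Sum = 1867.0125 µg/L·hr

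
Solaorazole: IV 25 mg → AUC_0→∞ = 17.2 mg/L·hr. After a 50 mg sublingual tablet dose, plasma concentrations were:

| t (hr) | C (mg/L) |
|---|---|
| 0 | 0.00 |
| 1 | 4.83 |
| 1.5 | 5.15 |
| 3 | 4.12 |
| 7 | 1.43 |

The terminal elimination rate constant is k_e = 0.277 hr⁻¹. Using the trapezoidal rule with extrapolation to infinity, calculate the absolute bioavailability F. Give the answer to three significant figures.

Trapezoidal AUC_0→7 (sublingual tablet):
  [0→1]: (0.00+4.83)/2 × 1 = 2.415
  [1→1.5]: (4.83+5.15)/2 × 0.5 = 2.495
  [1.5→3]: (5.15+4.12)/2 × 1.5 = 6.9525
  [3→7]: (4.12+1.43)/2 × 4 = 11.1
  Sum = 22.9625 mg/L·hr
Tail: C_last/k_e = 1.43/0.277 = 5.162
AUC_0→∞ (sublingual tablet) = 22.9625 + 5.162 = 28.1245 mg/L·hr
F = (AUC_ev/D_ev)/(AUC_iv/D_iv) = (28.1245/50)/(17.2/25) = 0.56249/0.688 = 0.8176

F = 0.818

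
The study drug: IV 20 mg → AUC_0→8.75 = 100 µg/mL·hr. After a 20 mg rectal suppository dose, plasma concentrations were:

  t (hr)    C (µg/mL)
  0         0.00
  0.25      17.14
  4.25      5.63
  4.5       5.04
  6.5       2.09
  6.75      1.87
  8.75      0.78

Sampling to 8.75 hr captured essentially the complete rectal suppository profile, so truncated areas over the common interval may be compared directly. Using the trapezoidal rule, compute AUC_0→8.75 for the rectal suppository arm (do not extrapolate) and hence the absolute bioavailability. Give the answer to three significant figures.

F = 0.593

Trapezoidal AUC_0→8.75 (rectal suppository):
  [0→0.25]: (0.00+17.14)/2 × 0.25 = 2.1425
  [0.25→4.25]: (17.14+5.63)/2 × 4 = 45.54
  [4.25→4.5]: (5.63+5.04)/2 × 0.25 = 1.33375
  [4.5→6.5]: (5.04+2.09)/2 × 2 = 7.13
  [6.5→6.75]: (2.09+1.87)/2 × 0.25 = 0.495
  [6.75→8.75]: (1.87+0.78)/2 × 2 = 2.65
  Sum = 59.29125 µg/mL·hr
F = (AUC_ev/D_ev)/(AUC_iv/D_iv) = (59.29125/20)/(100/20) = 2.9645625/5 = 0.5929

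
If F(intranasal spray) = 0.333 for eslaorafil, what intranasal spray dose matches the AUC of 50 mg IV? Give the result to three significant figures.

For equal systemic exposure: F × D_ev = D_iv
D_ev = D_iv / F = 50 / 0.333 = 150.15 mg

D_intranasal = 150 mg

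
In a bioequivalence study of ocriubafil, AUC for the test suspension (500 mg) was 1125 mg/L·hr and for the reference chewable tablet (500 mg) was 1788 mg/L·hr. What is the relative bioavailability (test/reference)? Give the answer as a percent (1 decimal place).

F_rel = (AUC_test/D_test) / (AUC_ref/D_ref)
      = (1125/500) / (1788/500)
      = 2.25 / 3.576 = 0.6292 = 62.92%

F_rel = 62.9%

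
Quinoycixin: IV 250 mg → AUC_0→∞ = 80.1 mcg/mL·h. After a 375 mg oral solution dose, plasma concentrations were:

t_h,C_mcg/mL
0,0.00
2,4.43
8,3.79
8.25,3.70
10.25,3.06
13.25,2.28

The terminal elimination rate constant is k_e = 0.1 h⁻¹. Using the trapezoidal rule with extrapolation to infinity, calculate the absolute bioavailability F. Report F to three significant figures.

F = 0.563

Trapezoidal AUC_0→13.25 (oral solution):
  [0→2]: (0.00+4.43)/2 × 2 = 4.43
  [2→8]: (4.43+3.79)/2 × 6 = 24.66
  [8→8.25]: (3.79+3.70)/2 × 0.25 = 0.93625
  [8.25→10.25]: (3.70+3.06)/2 × 2 = 6.76
  [10.25→13.25]: (3.06+2.28)/2 × 3 = 8.01
  Sum = 44.79625 mcg/mL·h
Tail: C_last/k_e = 2.28/0.1 = 22.800
AUC_0→∞ (oral solution) = 44.79625 + 22.800 = 67.59625 mcg/mL·h
F = (AUC_ev/D_ev)/(AUC_iv/D_iv) = (67.59625/375)/(80.1/250) = 0.180257/0.3204 = 0.5626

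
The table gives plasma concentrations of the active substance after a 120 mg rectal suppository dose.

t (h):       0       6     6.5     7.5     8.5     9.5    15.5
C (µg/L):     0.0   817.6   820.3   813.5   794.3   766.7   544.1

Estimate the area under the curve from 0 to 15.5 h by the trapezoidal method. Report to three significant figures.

Trapezoidal AUC_0→15.5:
  [0→6]: (0.0+817.6)/2 × 6 = 2452.8
  [6→6.5]: (817.6+820.3)/2 × 0.5 = 409.475
  [6.5→7.5]: (820.3+813.5)/2 × 1 = 816.9
  [7.5→8.5]: (813.5+794.3)/2 × 1 = 803.9
  [8.5→9.5]: (794.3+766.7)/2 × 1 = 780.5
  [9.5→15.5]: (766.7+544.1)/2 × 6 = 3932.4
  Sum = 9195.975 µg/L·h

AUC = 9200 µg/L·h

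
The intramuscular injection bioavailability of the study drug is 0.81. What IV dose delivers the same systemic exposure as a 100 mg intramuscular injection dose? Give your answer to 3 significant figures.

D_iv = 81.0 mg

Systemic exposure from an extravascular dose = F × D_ev, so the equivalent IV dose is F × D_ev.
D_iv = F × D_ev = 0.81 × 100 = 81 mg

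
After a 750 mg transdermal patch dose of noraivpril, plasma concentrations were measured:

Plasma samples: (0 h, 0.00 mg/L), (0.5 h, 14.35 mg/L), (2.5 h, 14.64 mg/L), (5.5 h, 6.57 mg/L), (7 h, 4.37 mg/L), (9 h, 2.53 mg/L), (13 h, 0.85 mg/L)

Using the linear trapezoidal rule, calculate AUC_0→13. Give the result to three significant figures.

Trapezoidal AUC_0→13:
  [0→0.5]: (0.00+14.35)/2 × 0.5 = 3.5875
  [0.5→2.5]: (14.35+14.64)/2 × 2 = 28.99
  [2.5→5.5]: (14.64+6.57)/2 × 3 = 31.815
  [5.5→7]: (6.57+4.37)/2 × 1.5 = 8.205
  [7→9]: (4.37+2.53)/2 × 2 = 6.9
  [9→13]: (2.53+0.85)/2 × 4 = 6.76
  Sum = 86.2575 mg/L·h

AUC = 86.3 mg/L·h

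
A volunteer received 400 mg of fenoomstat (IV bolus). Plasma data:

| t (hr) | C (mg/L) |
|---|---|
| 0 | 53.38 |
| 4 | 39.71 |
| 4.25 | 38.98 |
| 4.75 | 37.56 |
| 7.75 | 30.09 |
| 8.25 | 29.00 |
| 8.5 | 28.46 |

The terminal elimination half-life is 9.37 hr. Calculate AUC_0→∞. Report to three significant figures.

Trapezoidal AUC_0→8.5:
  [0→4]: (53.38+39.71)/2 × 4 = 186.18
  [4→4.25]: (39.71+38.98)/2 × 0.25 = 9.83625
  [4.25→4.75]: (38.98+37.56)/2 × 0.5 = 19.135
  [4.75→7.75]: (37.56+30.09)/2 × 3 = 101.475
  [7.75→8.25]: (30.09+29.00)/2 × 0.5 = 14.7725
  [8.25→8.5]: (29.00+28.46)/2 × 0.25 = 7.1825
  Sum = 338.58125 mg/L·hr
k_e = ln2 / t½ = 0.693147 / 9.37 = 0.0740 hr^-1
Extrapolated tail: C_last / k_e = 28.46 / 0.074 = 384.595
AUC_0→∞ = 338.58125 + 384.595 = 723.17625 mg/L·hr

AUC = 723 mg/L·hr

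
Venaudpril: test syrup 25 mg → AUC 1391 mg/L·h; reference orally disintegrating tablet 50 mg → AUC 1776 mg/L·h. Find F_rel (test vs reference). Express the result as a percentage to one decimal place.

F_rel = (AUC_test/D_test) / (AUC_ref/D_ref)
      = (1391/25) / (1776/50)
      = 55.64 / 35.52 = 1.5664 = 156.64%

F_rel = 156.6%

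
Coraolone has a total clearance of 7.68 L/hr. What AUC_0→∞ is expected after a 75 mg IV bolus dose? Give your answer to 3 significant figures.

AUC = 9.77 mg/L·hr

AUC_0→∞ = Dose_iv / CL
        = 75 / 7.68 = 9.765625 mg/L·hr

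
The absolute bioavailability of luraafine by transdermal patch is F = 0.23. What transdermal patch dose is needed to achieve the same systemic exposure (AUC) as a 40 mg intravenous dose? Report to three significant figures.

D_transdermal = 174 mg

For equal systemic exposure: F × D_ev = D_iv
D_ev = D_iv / F = 40 / 0.23 = 173.913 mg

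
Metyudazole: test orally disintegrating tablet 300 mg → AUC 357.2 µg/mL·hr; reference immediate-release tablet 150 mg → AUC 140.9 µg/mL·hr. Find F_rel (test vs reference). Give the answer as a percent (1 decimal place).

F_rel = 126.8%

F_rel = (AUC_test/D_test) / (AUC_ref/D_ref)
      = (357.2/300) / (140.9/150)
      = 1.19067 / 0.939333 = 1.2676 = 126.76%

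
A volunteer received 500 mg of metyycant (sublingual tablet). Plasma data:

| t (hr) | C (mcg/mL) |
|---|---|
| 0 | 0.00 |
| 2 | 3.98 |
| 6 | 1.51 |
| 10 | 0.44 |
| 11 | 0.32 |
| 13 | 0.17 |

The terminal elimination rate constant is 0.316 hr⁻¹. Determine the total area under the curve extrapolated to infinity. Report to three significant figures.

Trapezoidal AUC_0→13:
  [0→2]: (0.00+3.98)/2 × 2 = 3.98
  [2→6]: (3.98+1.51)/2 × 4 = 10.98
  [6→10]: (1.51+0.44)/2 × 4 = 3.9
  [10→11]: (0.44+0.32)/2 × 1 = 0.38
  [11→13]: (0.32+0.17)/2 × 2 = 0.49
  Sum = 19.73 mcg/mL·hr
Extrapolated tail: C_last / k_e = 0.17 / 0.316 = 0.538
AUC_0→∞ = 19.73 + 0.538 = 20.268 mcg/mL·hr

AUC = 20.3 mcg/mL·hr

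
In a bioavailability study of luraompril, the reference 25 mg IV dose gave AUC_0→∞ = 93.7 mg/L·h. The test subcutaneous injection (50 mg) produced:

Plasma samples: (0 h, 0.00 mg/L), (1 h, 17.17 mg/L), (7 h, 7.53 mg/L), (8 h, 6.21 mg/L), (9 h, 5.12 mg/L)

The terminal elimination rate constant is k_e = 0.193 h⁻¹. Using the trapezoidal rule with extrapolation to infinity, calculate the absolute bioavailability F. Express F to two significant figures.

Trapezoidal AUC_0→9 (subcutaneous injection):
  [0→1]: (0.00+17.17)/2 × 1 = 8.585
  [1→7]: (17.17+7.53)/2 × 6 = 74.1
  [7→8]: (7.53+6.21)/2 × 1 = 6.87
  [8→9]: (6.21+5.12)/2 × 1 = 5.665
  Sum = 95.22 mg/L·h
Tail: C_last/k_e = 5.12/0.193 = 26.528
AUC_0→∞ (subcutaneous injection) = 95.22 + 26.528 = 121.748 mg/L·h
F = (AUC_ev/D_ev)/(AUC_iv/D_iv) = (121.748/50)/(93.7/25) = 2.43496/3.748 = 0.6497

F = 0.65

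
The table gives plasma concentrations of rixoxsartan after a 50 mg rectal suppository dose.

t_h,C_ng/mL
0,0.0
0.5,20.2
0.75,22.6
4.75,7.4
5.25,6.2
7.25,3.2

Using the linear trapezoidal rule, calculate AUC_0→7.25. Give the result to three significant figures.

AUC = 83.2 ng/mL·h

Trapezoidal AUC_0→7.25:
  [0→0.5]: (0.0+20.2)/2 × 0.5 = 5.05
  [0.5→0.75]: (20.2+22.6)/2 × 0.25 = 5.35
  [0.75→4.75]: (22.6+7.4)/2 × 4 = 60.0
  [4.75→5.25]: (7.4+6.2)/2 × 0.5 = 3.4
  [5.25→7.25]: (6.2+3.2)/2 × 2 = 9.4
  Sum = 83.2 ng/mL·h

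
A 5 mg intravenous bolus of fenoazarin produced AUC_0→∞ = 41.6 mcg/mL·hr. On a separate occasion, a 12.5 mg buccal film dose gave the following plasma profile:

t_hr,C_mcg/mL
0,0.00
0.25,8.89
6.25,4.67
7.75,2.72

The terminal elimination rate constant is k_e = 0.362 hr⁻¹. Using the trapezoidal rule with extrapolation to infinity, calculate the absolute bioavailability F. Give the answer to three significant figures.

F = 0.527

Trapezoidal AUC_0→7.75 (buccal film):
  [0→0.25]: (0.00+8.89)/2 × 0.25 = 1.11125
  [0.25→6.25]: (8.89+4.67)/2 × 6 = 40.68
  [6.25→7.75]: (4.67+2.72)/2 × 1.5 = 5.5425
  Sum = 47.33375 mcg/mL·hr
Tail: C_last/k_e = 2.72/0.362 = 7.514
AUC_0→∞ (buccal film) = 47.33375 + 7.514 = 54.84775 mcg/mL·hr
F = (AUC_ev/D_ev)/(AUC_iv/D_iv) = (54.84775/12.5)/(41.6/5) = 4.38782/8.32 = 0.5274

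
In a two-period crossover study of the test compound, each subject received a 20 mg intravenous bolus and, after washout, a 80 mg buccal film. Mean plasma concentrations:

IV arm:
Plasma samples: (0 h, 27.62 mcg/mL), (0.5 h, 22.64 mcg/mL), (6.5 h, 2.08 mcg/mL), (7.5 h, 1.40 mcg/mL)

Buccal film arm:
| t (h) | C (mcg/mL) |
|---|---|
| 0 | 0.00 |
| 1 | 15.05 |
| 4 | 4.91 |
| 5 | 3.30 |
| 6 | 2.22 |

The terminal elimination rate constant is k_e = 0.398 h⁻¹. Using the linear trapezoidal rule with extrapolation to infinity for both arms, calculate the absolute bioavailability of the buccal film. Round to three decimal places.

Trapezoidal AUC_0→7.5 (IV):
  [0→0.5]: (27.62+22.64)/2 × 0.5 = 12.565
  [0.5→6.5]: (22.64+2.08)/2 × 6 = 74.16
  [6.5→7.5]: (2.08+1.40)/2 × 1 = 1.74
  Sum = 88.465 mcg/mL·h
IV tail: 1.40/0.398 = 3.518; AUC_iv,0→∞ = 88.465 + 3.518 = 91.983 mcg/mL·h
Trapezoidal AUC_0→6 (buccal film):
  [0→1]: (0.00+15.05)/2 × 1 = 7.525
  [1→4]: (15.05+4.91)/2 × 3 = 29.94
  [4→5]: (4.91+3.30)/2 × 1 = 4.105
  [5→6]: (3.30+2.22)/2 × 1 = 2.76
  Sum = 44.33 mcg/mL·h
buccal film tail: 2.22/0.398 = 5.578; AUC_ev,0→∞ = 44.33 + 5.578 = 49.908 mcg/mL·h
F = (AUC_ev/D_ev)/(AUC_iv/D_iv) = (49.908/80)/(91.983/20) = 0.62385/4.59915 = 0.1356

F = 0.136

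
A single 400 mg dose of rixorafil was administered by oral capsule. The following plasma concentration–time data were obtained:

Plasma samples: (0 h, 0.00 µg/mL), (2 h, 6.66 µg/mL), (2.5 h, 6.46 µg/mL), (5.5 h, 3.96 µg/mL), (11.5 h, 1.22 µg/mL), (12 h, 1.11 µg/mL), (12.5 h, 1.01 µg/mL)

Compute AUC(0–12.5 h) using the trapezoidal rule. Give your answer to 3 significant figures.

Trapezoidal AUC_0→12.5:
  [0→2]: (0.00+6.66)/2 × 2 = 6.66
  [2→2.5]: (6.66+6.46)/2 × 0.5 = 3.28
  [2.5→5.5]: (6.46+3.96)/2 × 3 = 15.63
  [5.5→11.5]: (3.96+1.22)/2 × 6 = 15.54
  [11.5→12]: (1.22+1.11)/2 × 0.5 = 0.5825
  [12→12.5]: (1.11+1.01)/2 × 0.5 = 0.53
  Sum = 42.2225 µg/mL·h

AUC = 42.2 µg/mL·h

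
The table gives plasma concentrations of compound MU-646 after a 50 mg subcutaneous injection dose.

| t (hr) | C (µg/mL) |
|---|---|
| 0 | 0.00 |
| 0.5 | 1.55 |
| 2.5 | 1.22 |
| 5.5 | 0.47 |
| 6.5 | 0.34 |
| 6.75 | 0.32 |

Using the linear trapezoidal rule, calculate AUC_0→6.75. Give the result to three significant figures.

AUC = 6.18 µg/mL·hr

Trapezoidal AUC_0→6.75:
  [0→0.5]: (0.00+1.55)/2 × 0.5 = 0.3875
  [0.5→2.5]: (1.55+1.22)/2 × 2 = 2.77
  [2.5→5.5]: (1.22+0.47)/2 × 3 = 2.535
  [5.5→6.5]: (0.47+0.34)/2 × 1 = 0.405
  [6.5→6.75]: (0.34+0.32)/2 × 0.25 = 0.0825
  Sum = 6.18 µg/mL·hr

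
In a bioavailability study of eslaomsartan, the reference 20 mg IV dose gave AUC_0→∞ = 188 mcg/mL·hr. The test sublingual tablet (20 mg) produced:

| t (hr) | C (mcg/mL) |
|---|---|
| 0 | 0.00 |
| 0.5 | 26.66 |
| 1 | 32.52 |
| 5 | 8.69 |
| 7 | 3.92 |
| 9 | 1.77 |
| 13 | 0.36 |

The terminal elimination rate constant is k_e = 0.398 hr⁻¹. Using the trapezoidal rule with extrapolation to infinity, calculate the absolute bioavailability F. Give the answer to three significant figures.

F = 0.677

Trapezoidal AUC_0→13 (sublingual tablet):
  [0→0.5]: (0.00+26.66)/2 × 0.5 = 6.665
  [0.5→1]: (26.66+32.52)/2 × 0.5 = 14.795
  [1→5]: (32.52+8.69)/2 × 4 = 82.42
  [5→7]: (8.69+3.92)/2 × 2 = 12.61
  [7→9]: (3.92+1.77)/2 × 2 = 5.69
  [9→13]: (1.77+0.36)/2 × 4 = 4.26
  Sum = 126.44 mcg/mL·hr
Tail: C_last/k_e = 0.36/0.398 = 0.905
AUC_0→∞ (sublingual tablet) = 126.44 + 0.905 = 127.345 mcg/mL·hr
F = (AUC_ev/D_ev)/(AUC_iv/D_iv) = (127.345/20)/(188/20) = 6.36725/9.4 = 0.6774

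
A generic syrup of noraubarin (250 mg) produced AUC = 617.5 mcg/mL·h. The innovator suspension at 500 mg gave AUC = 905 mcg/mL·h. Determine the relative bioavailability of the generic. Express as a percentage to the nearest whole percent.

F_rel = (AUC_test/D_test) / (AUC_ref/D_ref)
      = (617.5/250) / (905/500)
      = 2.47 / 1.81 = 1.3646 = 136.46%

F_rel = 136%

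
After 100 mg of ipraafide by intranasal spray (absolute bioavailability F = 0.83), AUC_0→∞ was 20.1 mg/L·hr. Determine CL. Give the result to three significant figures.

CL = F × Dose / AUC_0→∞
   = 0.83 × 100 / 20.1 = 4.12935 L/hr

CL = 4.13 L/hr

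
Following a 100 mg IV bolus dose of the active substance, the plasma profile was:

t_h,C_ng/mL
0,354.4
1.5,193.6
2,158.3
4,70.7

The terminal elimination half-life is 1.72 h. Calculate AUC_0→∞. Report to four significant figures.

Trapezoidal AUC_0→4:
  [0→1.5]: (354.4+193.6)/2 × 1.5 = 411.0
  [1.5→2]: (193.6+158.3)/2 × 0.5 = 87.975
  [2→4]: (158.3+70.7)/2 × 2 = 229.0
  Sum = 727.975 ng/mL·h
k_e = ln2 / t½ = 0.693147 / 1.72 = 0.4030 h^-1
Extrapolated tail: C_last / k_e = 70.7 / 0.403 = 175.434
AUC_0→∞ = 727.975 + 175.434 = 903.409 ng/mL·h

AUC = 903.4 ng/mL·h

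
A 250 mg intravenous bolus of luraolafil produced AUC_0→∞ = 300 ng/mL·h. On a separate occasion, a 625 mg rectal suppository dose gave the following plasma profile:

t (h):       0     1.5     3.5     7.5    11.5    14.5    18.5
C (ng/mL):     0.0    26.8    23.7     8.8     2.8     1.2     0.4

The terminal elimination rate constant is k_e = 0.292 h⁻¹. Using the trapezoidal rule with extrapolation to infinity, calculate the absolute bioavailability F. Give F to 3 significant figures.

F = 0.226

Trapezoidal AUC_0→18.5 (rectal suppository):
  [0→1.5]: (0.0+26.8)/2 × 1.5 = 20.1
  [1.5→3.5]: (26.8+23.7)/2 × 2 = 50.5
  [3.5→7.5]: (23.7+8.8)/2 × 4 = 65.0
  [7.5→11.5]: (8.8+2.8)/2 × 4 = 23.2
  [11.5→14.5]: (2.8+1.2)/2 × 3 = 6.0
  [14.5→18.5]: (1.2+0.4)/2 × 4 = 3.2
  Sum = 168.0 ng/mL·h
Tail: C_last/k_e = 0.4/0.292 = 1.370
AUC_0→∞ (rectal suppository) = 168.0 + 1.370 = 169.37 ng/mL·h
F = (AUC_ev/D_ev)/(AUC_iv/D_iv) = (169.37/625)/(300/250) = 0.270992/1.2 = 0.2258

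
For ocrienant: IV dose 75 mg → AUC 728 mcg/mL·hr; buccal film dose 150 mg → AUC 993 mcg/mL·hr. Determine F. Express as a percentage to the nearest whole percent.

F = 68%

F = (AUC_ev / D_ev) / (AUC_iv / D_iv)
  = (993/150) / (728/75)
  = 6.62 / 9.70667 = 0.6820
  = 68.20%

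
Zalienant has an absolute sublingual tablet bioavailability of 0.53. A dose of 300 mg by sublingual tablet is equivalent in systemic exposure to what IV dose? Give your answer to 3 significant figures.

D_iv = 159 mg

Systemic exposure from an extravascular dose = F × D_ev, so the equivalent IV dose is F × D_ev.
D_iv = F × D_ev = 0.53 × 300 = 159 mg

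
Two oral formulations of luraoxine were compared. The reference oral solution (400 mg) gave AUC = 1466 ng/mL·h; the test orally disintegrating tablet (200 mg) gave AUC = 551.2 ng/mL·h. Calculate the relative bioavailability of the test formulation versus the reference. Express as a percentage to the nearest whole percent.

F_rel = (AUC_test/D_test) / (AUC_ref/D_ref)
      = (551.2/200) / (1466/400)
      = 2.756 / 3.665 = 0.7520 = 75.20%

F_rel = 75%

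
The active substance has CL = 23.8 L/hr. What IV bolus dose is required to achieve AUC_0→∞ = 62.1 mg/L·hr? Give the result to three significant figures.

Dose_iv = CL × AUC_0→∞
     = 23.8 × 62.1 = 1477.98 mg

Dose = 1480 mg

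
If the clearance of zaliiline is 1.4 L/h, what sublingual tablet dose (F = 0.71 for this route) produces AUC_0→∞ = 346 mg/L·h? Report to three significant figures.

Dose = 682 mg

Dose = CL × AUC_0→∞ / F
     = 1.4 × 346 / 0.71 = 682.254 mg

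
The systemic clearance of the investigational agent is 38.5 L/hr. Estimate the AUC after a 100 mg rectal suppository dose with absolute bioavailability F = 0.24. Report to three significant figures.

AUC_0→∞ = F × Dose / CL
        = 0.24 × 100 / 38.5 = 0.623377 mg/L·hr

AUC = 0.623 mg/L·hr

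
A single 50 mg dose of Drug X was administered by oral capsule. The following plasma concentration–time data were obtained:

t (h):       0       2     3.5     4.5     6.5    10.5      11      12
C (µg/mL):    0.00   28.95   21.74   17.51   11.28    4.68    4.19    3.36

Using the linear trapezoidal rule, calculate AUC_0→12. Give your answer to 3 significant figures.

AUC = 153 µg/mL·h

Trapezoidal AUC_0→12:
  [0→2]: (0.00+28.95)/2 × 2 = 28.95
  [2→3.5]: (28.95+21.74)/2 × 1.5 = 38.0175
  [3.5→4.5]: (21.74+17.51)/2 × 1 = 19.625
  [4.5→6.5]: (17.51+11.28)/2 × 2 = 28.79
  [6.5→10.5]: (11.28+4.68)/2 × 4 = 31.92
  [10.5→11]: (4.68+4.19)/2 × 0.5 = 2.2175
  [11→12]: (4.19+3.36)/2 × 1 = 3.775
  Sum = 153.295 µg/mL·h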